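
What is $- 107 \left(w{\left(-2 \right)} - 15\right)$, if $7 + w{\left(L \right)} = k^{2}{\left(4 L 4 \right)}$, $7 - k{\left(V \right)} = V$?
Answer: $-160393$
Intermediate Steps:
$k{\left(V \right)} = 7 - V$
$w{\left(L \right)} = -7 + \left(7 - 16 L\right)^{2}$ ($w{\left(L \right)} = -7 + \left(7 - 4 L 4\right)^{2} = -7 + \left(7 - 16 L\right)^{2}$)
$- 107 \left(w{\left(-2 \right)} - 15\right) = - 107 \left(\left(-7 + \left(-7 + 16 \left(-2\right)\right)^{2}\right) - 15\right) = - 107 \left(\left(-7 + \left(-7 - 32\right)^{2}\right) - 15\right) = - 107 \left(\left(-7 + \left(-39\right)^{2}\right) - 15\right) = - 107 \left(\left(-7 + 1521\right) - 15\right) = - 107 \left(1514 - 15\right) = \left(-107\right) 1499 = -160393$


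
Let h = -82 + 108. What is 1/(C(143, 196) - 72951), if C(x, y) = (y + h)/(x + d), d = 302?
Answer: -445/32462973 ≈ -1.3708e-5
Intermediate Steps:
h = 26
C(x, y) = (26 + y)/(302 + x) (C(x, y) = (y + 26)/(x + 302) = (26 + y)/(302 + x))
1/(C(143, 196) - 72951) = 1/((26 + 196)/(302 + 143) - 72951) = 1/(222/445 - 72951) = 1/(-32462973/445) = -445/32462973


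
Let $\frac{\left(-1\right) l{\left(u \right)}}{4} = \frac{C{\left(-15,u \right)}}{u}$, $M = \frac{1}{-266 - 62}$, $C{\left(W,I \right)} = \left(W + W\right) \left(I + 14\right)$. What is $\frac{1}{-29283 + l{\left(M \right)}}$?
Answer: $- \frac{1}{580203} \approx -1.7235 \cdot 10^{-6}$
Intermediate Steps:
$C{\left(W,I \right)} = 2 W \left(14 + I\right)$
$M = - \frac{1}{328}$ ($M = \frac{1}{-328} = - \frac{1}{328} \approx -0.0030488$)
$l{\left(u \right)} = - \frac{4 \left(-420 - 30 u\right)}{u}$ ($l{\left(u \right)} = - 4 \frac{2 \left(-15\right) \left(14 + u\right)}{u} = - 4 \frac{-420 - 30 u}{u} = - \frac{4 \left(-420 - 30 u\right)}{u}$)
$\frac{1}{-29283 + l{\left(M \right)}} = \frac{1}{-29283 + \left(120 + \frac{1680}{- \frac{1}{328}}\right)} = \frac{1}{-29283 + \left(120 + 1680 \left(-328\right)\right)} = \frac{1}{-29283 + \left(120 - 551040\right)} = \frac{1}{-29283 - 550920} = \frac{1}{-580203} = - \frac{1}{580203}$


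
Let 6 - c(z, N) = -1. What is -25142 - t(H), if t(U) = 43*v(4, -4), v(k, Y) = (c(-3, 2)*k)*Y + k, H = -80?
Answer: -20498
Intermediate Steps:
c(z, N) = 7 (c(z, N) = 6 - 1*(-1) = 6 + 1 = 7)
v(k, Y) = k + 7*Y*k (v(k, Y) = (7*k)*Y + k = 7*Y*k + k = k + 7*Y*k)
t(U) = -4644 (t(U) = 43*(4*(1 + 7*(-4))) = 43*(4*(1 - 28)) = 43*(4*(-27)) = 43*(-108) = -4644)
-25142 - t(H) = -25142 - 1*(-4644) = -25142 + 4644 = -20498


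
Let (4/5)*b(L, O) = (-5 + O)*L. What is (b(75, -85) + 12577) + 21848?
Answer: 51975/2 ≈ 25988.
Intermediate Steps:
b(L, O) = 5*L*(-5 + O)/4 (b(L, O) = 5*((-5 + O)*L)/4 = 5*(L*(-5 + O))/4 = 5*L*(-5 + O)/4)
(b(75, -85) + 12577) + 21848 = ((5/4)*75*(-5 - 85) + 12577) + 21848 = ((5/4)*75*(-90) + 12577) + 21848 = (-16875/2 + 12577) + 21848 = 8279/2 + 21848 = 51975/2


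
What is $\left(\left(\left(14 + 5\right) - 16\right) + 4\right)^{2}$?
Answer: $49$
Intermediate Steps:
$\left(\left(\left(14 + 5\right) - 16\right) + 4\right)^{2} = \left(\left(19 - 16\right) + 4\right)^{2} = \left(3 + 4\right)^{2} = 7^{2} = 49$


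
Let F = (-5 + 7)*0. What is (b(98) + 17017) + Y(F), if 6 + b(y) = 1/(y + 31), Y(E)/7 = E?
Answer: 2194420/129 ≈ 17011.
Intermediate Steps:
F = 0 (F = 2*0 = 0)
Y(E) = 7*E
b(y) = -6 + 1/(31 + y) (b(y) = -6 + 1/(y + 31) = -6 + 1/(31 + y))
(b(98) + 17017) + Y(F) = ((-185 - 6*98)/(31 + 98) + 17017) + 7*0 = ((-185 - 588)/129 + 17017) + 0 = ((1/129)*(-773) + 17017) + 0 = (-773/129 + 17017) + 0 = 2194420/129 + 0 = 2194420/129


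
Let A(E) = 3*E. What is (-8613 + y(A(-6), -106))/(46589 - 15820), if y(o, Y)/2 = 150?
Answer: -8313/30769 ≈ -0.27017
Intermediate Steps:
y(o, Y) = 300 (y(o, Y) = 2*150 = 300)
(-8613 + y(A(-6), -106))/(46589 - 15820) = (-8613 + 300)/(46589 - 15820) = -8313/30769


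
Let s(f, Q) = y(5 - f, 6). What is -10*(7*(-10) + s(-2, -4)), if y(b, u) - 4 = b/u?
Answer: 1945/3 ≈ 648.33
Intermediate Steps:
y(b, u) = 4 + b/u
s(f, Q) = 29/6 - f/6 (s(f, Q) = 4 + (5 - f)/6 = 4 + (5 - f)*(1/6) = 4 + (5/6 - f/6) = 29/6 - f/6)
-10*(7*(-10) + s(-2, -4)) = -10*(7*(-10) + (29/6 - 1/6*(-2))) = -10*(-70 + (29/6 + 1/3)) = -10*(-70 + 31/6) = -10*(-389/6) = 1945/3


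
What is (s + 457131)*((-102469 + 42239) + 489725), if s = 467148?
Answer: 396973209105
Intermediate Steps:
(s + 457131)*((-102469 + 42239) + 489725) = (467148 + 457131)*((-102469 + 42239) + 489725) = 924279*(-60230 + 489725) = 924279*429495 = 396973209105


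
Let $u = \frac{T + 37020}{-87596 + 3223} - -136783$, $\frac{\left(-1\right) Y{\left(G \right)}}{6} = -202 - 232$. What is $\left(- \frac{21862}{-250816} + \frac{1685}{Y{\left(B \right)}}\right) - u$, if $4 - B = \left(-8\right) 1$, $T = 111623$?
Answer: $- \frac{942180087521365955}{6888263018784} \approx -1.3678 \cdot 10^{5}$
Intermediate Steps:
$B = 12$ ($B = 4 - \left(-8\right) 1 = 4 - -8 = 4 + 8 = 12$)
$Y{\left(G \right)} = 2604$ ($Y{\left(G \right)} = - 6 \left(-202 - 232\right) = \left(-6\right) \left(-434\right) = 2604$)
$u = \frac{11540643416}{84373}$ ($u = \frac{111623 + 37020}{-87596 + 3223} - -136783 = \frac{148643}{-84373} + 136783 = 148643 \left(- \frac{1}{84373}\right) + 136783 = - \frac{148643}{84373} + 136783 = \frac{11540643416}{84373} \approx 1.3678 \cdot 10^{5}$)
$\left(- \frac{21862}{-250816} + \frac{1685}{Y{\left(B \right)}}\right) - u = \left(- \frac{21862}{-250816} + \frac{1685}{2604}\right) - \frac{11540643416}{84373} = \left(\left(-21862\right) \left(- \frac{1}{250816}\right) + 1685 \cdot \frac{1}{2604}\right) - \frac{11540643416}{84373} = \left(\frac{10931}{125408} + \frac{1685}{2604}\right) - \frac{11540643416}{84373} = \frac{59944201}{81640608} - \frac{11540643416}{84373} = - \frac{942180087521365955}{6888263018784}$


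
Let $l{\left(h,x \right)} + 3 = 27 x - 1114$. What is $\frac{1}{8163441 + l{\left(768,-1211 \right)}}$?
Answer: $\frac{1}{8129627} \approx 1.2301 \cdot 10^{-7}$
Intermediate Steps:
$l{\left(h,x \right)} = -1117 + 27 x$ ($l{\left(h,x \right)} = -3 + \left(27 x - 1114\right) = -3 + \left(-1114 + 27 x\right) = -1117 + 27 x$)
$\frac{1}{8163441 + l{\left(768,-1211 \right)}} = \frac{1}{8163441 + \left(-1117 + 27 \left(-1211\right)\right)} = \frac{1}{8163441 - 33814} = \frac{1}{8129627}$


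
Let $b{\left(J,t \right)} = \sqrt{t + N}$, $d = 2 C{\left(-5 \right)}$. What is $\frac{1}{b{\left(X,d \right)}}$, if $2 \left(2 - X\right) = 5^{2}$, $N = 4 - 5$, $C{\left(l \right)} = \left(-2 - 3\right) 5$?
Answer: $- \frac{i \sqrt{51}}{51} \approx - 0.14003 i$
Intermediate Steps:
$C{\left(l \right)} = -25$ ($C{\left(l \right)} = \left(-5\right) 5 = -25$)
$N = -1$ ($N = 4 - 5 = -1$)
$X = - \frac{21}{2}$ ($X = 2 - \frac{5^{2}}{2} = 2 - \frac{25}{2} = - \frac{21}{2} \approx -10.5$)
$d = -50$ ($d = 2 \left(-25\right) = -50$)
$b{\left(J,t \right)} = \sqrt{-1 + t}$ ($b{\left(J,t \right)} = \sqrt{t - 1} = \sqrt{-1 + t}$)
$\frac{1}{b{\left(X,d \right)}} = \frac{1}{\sqrt{-1 - 50}} = \frac{1}{\sqrt{-51}} = \frac{1}{i \sqrt{51}} = - \frac{i \sqrt{51}}{51}$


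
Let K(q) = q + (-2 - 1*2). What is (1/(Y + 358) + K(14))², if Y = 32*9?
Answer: 41744521/417316 ≈ 100.03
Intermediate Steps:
K(q) = -4 + q (K(q) = q + (-2 - 2) = q - 4 = -4 + q)
Y = 288
(1/(Y + 358) + K(14))² = (1/(288 + 358) + (-4 + 14))² = (1/646 + 10)² = (6461/646)² = 41744521/417316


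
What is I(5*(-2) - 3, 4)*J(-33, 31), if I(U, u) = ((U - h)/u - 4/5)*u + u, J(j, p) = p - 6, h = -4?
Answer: -205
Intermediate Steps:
J(j, p) = -6 + p
I(U, u) = u + u*(-⅘ + (4 + U)/u) (I(U, u) = ((U - 1*(-4))/u - 4/5)*u + u = ((U + 4)/u - 4*⅕)*u + u = ((4 + U)/u - ⅘)*u + u = (-⅘ + (4 + U)/u)*u + u = u*(-⅘ + (4 + U)/u) + u = u + u*(-⅘ + (4 + U)/u))
I(5*(-2) - 3, 4)*J(-33, 31) = (4 + (5*(-2) - 3) + (⅕)*4)*(-6 + 31) = (4 + (-10 - 3) + ⅘)*25 = (4 - 13 + ⅘)*25 = -41/5*25 = -205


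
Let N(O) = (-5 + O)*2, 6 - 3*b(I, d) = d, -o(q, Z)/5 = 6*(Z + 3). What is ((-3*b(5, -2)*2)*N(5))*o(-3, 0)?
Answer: 0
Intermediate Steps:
o(q, Z) = -90 - 30*Z (o(q, Z) = -30*(Z + 3) = -30*(3 + Z) = -5*(18 + 6*Z) = -90 - 30*Z)
b(I, d) = 2 - d/3
N(O) = -10 + 2*O
((-3*b(5, -2)*2)*N(5))*o(-3, 0) = ((-3*(2 - ⅓*(-2))*2)*(-10 + 2*5))*(-90 - 30*0) = ((-3*(2 + ⅔)*2)*(-10 + 10))*(-90 + 0) = ((-3*8/3*2)*0)*(-90) = (-8*2*0)*(-90) = -16*0*(-90) = 0*(-90) = 0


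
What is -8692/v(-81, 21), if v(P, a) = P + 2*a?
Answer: 8692/39 ≈ 222.87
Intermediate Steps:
-8692/v(-81, 21) = -8692/(-81 + 2*21) = -8692/(-81 + 42) = -8692/(-39) = -8692*(-1/39) = 8692/39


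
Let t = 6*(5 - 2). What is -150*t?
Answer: -2700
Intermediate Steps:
t = 18 (t = 6*3 = 18)
-150*t = -150*18 = -2700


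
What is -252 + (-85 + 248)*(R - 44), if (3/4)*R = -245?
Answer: -182012/3 ≈ -60671.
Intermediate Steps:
R = -980/3 (R = (4/3)*(-245) = -980/3 ≈ -326.67)
-252 + (-85 + 248)*(R - 44) = -252 + (-85 + 248)*(-980/3 - 44) = -252 + 163*(-1112/3) = -252 - 181256/3 = -182012/3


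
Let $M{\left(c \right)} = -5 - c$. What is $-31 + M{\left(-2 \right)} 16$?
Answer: $-79$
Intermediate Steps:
$-31 + M{\left(-2 \right)} 16 = -31 + \left(-5 - -2\right) 16 = -31 + \left(-5 + 2\right) 16 = -31 - 48 = -79$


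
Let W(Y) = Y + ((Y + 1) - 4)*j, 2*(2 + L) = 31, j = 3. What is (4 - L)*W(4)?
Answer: -133/2 ≈ -66.500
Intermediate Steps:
L = 27/2 (L = -2 + (1/2)*31 = -2 + 31/2 = 27/2 ≈ 13.500)
W(Y) = -9 + 4*Y (W(Y) = Y + ((Y + 1) - 4)*3 = Y + ((1 + Y) - 4)*3 = Y + (-3 + Y)*3 = Y + (-9 + 3*Y) = -9 + 4*Y)
(4 - L)*W(4) = (4 - 1*27/2)*(-9 + 4*4) = (4 - 27/2)*(-9 + 16) = -19/2*7 = -133/2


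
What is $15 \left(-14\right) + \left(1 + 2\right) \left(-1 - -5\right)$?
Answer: $-198$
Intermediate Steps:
$15 \left(-14\right) + \left(1 + 2\right) \left(-1 - -5\right) = -210 + 3 \left(-1 + 5\right) = -210 + 3 \cdot 4 = -210 + 12 = -198$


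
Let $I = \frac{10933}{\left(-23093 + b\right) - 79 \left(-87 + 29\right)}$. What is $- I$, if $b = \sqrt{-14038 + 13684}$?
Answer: $\frac{6978647}{11815775} + \frac{377 i \sqrt{354}}{11815775} \approx 0.59062 + 0.00060032 i$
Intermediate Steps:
$b = i \sqrt{354}$ ($b = \sqrt{-354} = i \sqrt{354} \approx 18.815 i$)
$I = \frac{10933}{-18511 + i \sqrt{354}}$ ($I = \frac{10933}{\left(-23093 + i \sqrt{354}\right) - 79 \left(-87 + 29\right)} = \frac{10933}{\left(-23093 + i \sqrt{354}\right) - -4582} = \frac{10933}{\left(-23093 + i \sqrt{354}\right) + 4582} = \frac{10933}{-18511 + i \sqrt{354}} \approx -0.59062 - 0.00060032 i$)
$- I = - (- \frac{6978647}{11815775} - \frac{377 i \sqrt{354}}{11815775}) = \frac{6978647}{11815775} + \frac{377 i \sqrt{354}}{11815775}$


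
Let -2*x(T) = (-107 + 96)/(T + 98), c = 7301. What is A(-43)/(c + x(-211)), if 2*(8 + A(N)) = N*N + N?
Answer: 40454/330003 ≈ 0.12259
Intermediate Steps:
A(N) = -8 + N/2 + N²/2 (A(N) = -8 + (N*N + N)/2 = -8 + (N² + N)/2 = -8 + (N + N²)/2 = -8 + (N/2 + N²/2) = -8 + N/2 + N²/2)
x(T) = 11/(2*(98 + T)) (x(T) = -(-107 + 96)/(2*(T + 98)) = -(-11)/(2*(98 + T)) = 11/(2*(98 + T)))
A(-43)/(c + x(-211)) = (-8 + (½)*(-43) + (½)*(-43)²)/(7301 + 11/(2*(98 - 211))) = (-8 - 43/2 + (½)*1849)/(7301 + (11/2)/(-113)) = (-8 - 43/2 + 1849/2)/(7301 + (11/2)*(-1/113)) = 895/(7301 - 11/226) = 895/(1650015/226) = 895*(226/1650015) = 40454/330003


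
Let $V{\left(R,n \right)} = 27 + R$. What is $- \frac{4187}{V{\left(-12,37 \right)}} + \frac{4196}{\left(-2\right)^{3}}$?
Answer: $- \frac{24109}{30} \approx -803.63$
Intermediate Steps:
$- \frac{4187}{V{\left(-12,37 \right)}} + \frac{4196}{\left(-2\right)^{3}} = - \frac{4187}{27 - 12} + \frac{4196}{\left(-2\right)^{3}} = - \frac{4187}{15} + \frac{4196}{-8} = \left(-4187\right) \frac{1}{15} + 4196 \left(- \frac{1}{8}\right) = - \frac{4187}{15} - \frac{1049}{2} = - \frac{24109}{30}$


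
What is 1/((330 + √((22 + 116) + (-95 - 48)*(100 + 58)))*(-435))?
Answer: I/(870*(√5614 - 165*I)) ≈ -5.7753e-6 + 2.6226e-6*I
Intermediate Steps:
1/((330 + √((22 + 116) + (-95 - 48)*(100 + 58)))*(-435)) = 1/((330 + √(138 - 143*158))*(-435)) = 1/((330 + √(138 - 22594))*(-435)) = 1/((330 + √(-22456))*(-435)) = 1/((330 + 2*I*√5614)*(-435)) = 1/(-143550 - 870*I*√5614)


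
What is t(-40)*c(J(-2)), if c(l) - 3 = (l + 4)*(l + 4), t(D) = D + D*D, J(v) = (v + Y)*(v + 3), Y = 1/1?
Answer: 18720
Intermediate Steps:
Y = 1
J(v) = (1 + v)*(3 + v) (J(v) = (v + 1)*(v + 3) = (1 + v)*(3 + v))
t(D) = D + D**2
c(l) = 3 + (4 + l)**2 (c(l) = 3 + (l + 4)*(l + 4) = 3 + (4 + l)*(4 + l) = 3 + (4 + l)**2)
t(-40)*c(J(-2)) = (-40*(1 - 40))*(3 + (4 + (3 + (-2)**2 + 4*(-2)))**2) = (-40*(-39))*(3 + (4 + (3 + 4 - 8))**2) = 1560*(3 + (4 - 1)**2) = 1560*(3 + 3**2) = 1560*(3 + 9) = 1560*12 = 18720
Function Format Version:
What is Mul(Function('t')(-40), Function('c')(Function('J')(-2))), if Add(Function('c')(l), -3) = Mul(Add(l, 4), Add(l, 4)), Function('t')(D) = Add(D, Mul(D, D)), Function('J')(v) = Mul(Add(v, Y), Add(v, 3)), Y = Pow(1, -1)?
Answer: 18720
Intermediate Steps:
Y = 1
Function('J')(v) = Mul(Add(1, v), Add(3, v)) (Function('J')(v) = Mul(Add(v, 1), Add(v, 3)) = Mul(Add(1, v), Add(3, v)))
Function('t')(D) = Add(D, Pow(D, 2))
Function('c')(l) = Add(3, Pow(Add(4, l), 2)) (Function('c')(l) = Add(3, Mul(Add(l, 4), Add(l, 4))) = Add(3, Mul(Add(4, l), Add(4, l))) = Add(3, Pow(Add(4, l), 2)))
Mul(Function('t')(-40), Function('c')(Function('J')(-2))) = Mul(Mul(-40, Add(1, -40)), Add(3, Pow(Add(4, Add(3, Pow(-2, 2), Mul(4, -2))), 2))) = Mul(Mul(-40, -39), Add(3, Pow(Add(4, Add(3, 4, -8)), 2))) = Mul(1560, Add(3, Pow(Add(4, -1), 2))) = Mul(1560, Add(3, Pow(3, 2))) = Mul(1560, Add(3, 9)) = Mul(1560, 12) = 18720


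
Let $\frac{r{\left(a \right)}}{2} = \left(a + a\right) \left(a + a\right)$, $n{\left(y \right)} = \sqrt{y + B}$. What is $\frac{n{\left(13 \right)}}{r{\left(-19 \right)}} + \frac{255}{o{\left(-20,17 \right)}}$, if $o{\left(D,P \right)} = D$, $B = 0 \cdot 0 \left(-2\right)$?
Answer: $- \frac{51}{4} + \frac{\sqrt{13}}{2888} \approx -12.749$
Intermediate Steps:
$B = 0$ ($B = 0 \left(-2\right) = 0$)
$n{\left(y \right)} = \sqrt{y}$ ($n{\left(y \right)} = \sqrt{y + 0} = \sqrt{y}$)
$r{\left(a \right)} = 8 a^{2}$ ($r{\left(a \right)} = 2 \left(a + a\right) \left(a + a\right) = 2 \cdot 2 a 2 a = 2 \cdot 4 a^{2} = 8 a^{2}$)
$\frac{n{\left(13 \right)}}{r{\left(-19 \right)}} + \frac{255}{o{\left(-20,17 \right)}} = \frac{\sqrt{13}}{8 \left(-19\right)^{2}} + \frac{255}{-20} = \frac{\sqrt{13}}{8 \cdot 361} + 255 \left(- \frac{1}{20}\right) = \frac{\sqrt{13}}{2888} - \frac{51}{4} = - \frac{51}{4} + \frac{\sqrt{13}}{2888}$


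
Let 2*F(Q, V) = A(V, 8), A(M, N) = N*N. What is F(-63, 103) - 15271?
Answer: -15239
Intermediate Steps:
A(M, N) = N²
F(Q, V) = 32 (F(Q, V) = (½)*8² = (½)*64 = 32)
F(-63, 103) - 15271 = 32 - 15271 = -15239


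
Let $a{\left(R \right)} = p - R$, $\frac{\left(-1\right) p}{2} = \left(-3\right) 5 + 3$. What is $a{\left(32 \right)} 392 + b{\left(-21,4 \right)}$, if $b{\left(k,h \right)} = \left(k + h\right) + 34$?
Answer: $-3119$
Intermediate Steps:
$p = 24$ ($p = - 2 \left(\left(-3\right) 5 + 3\right) = - 2 \left(-15 + 3\right) = \left(-2\right) \left(-12\right) = 24$)
$b{\left(k,h \right)} = 34 + h + k$ ($b{\left(k,h \right)} = \left(h + k\right) + 34 = 34 + h + k$)
$a{\left(R \right)} = 24 - R$
$a{\left(32 \right)} 392 + b{\left(-21,4 \right)} = \left(24 - 32\right) 392 + \left(34 + 4 - 21\right) = \left(24 - 32\right) 392 + 17 = \left(-8\right) 392 + 17 = -3136 + 17 = -3119$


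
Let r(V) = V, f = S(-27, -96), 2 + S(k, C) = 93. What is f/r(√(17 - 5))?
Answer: 91*√3/6 ≈ 26.269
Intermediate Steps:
S(k, C) = 91 (S(k, C) = -2 + 93 = 91)
f = 91
f/r(√(17 - 5)) = 91/(√(17 - 5)) = 91/(√12) = 91/((2*√3)) = 91*(√3/6) = 91*√3/6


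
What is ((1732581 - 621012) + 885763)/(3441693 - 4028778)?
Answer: -1997332/587085 ≈ -3.4021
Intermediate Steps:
((1732581 - 621012) + 885763)/(3441693 - 4028778) = (1111569 + 885763)/(-587085) = 1997332*(-1/587085) = -1997332/587085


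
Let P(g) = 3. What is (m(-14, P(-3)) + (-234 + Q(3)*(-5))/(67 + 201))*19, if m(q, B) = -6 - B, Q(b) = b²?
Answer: -51129/268 ≈ -190.78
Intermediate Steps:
(m(-14, P(-3)) + (-234 + Q(3)*(-5))/(67 + 201))*19 = ((-6 - 1*3) + (-234 + 3²*(-5))/(67 + 201))*19 = ((-6 - 3) + (-234 + 9*(-5))/268)*19 = (-9 + (-234 - 45)*(1/268))*19 = (-9 - 279*1/268)*19 = (-9 - 279/268)*19 = -2691/268*19 = -51129/268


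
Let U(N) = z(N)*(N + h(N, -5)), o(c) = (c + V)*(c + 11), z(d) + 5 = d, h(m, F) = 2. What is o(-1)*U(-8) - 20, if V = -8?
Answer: -7040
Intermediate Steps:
z(d) = -5 + d
o(c) = (-8 + c)*(11 + c) (o(c) = (c - 8)*(c + 11) = (-8 + c)*(11 + c))
U(N) = (-5 + N)*(2 + N) (U(N) = (-5 + N)*(N + 2) = (-5 + N)*(2 + N))
o(-1)*U(-8) - 20 = (-88 + (-1)**2 + 3*(-1))*((-5 - 8)*(2 - 8)) - 20 = (-88 + 1 - 3)*(-13*(-6)) - 20 = -90*78 - 20 = -7020 - 20 = -7040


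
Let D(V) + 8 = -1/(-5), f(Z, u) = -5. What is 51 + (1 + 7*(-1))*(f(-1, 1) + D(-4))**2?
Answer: -23301/25 ≈ -932.04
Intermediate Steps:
D(V) = -39/5 (D(V) = -8 - 1/(-5) = -8 - 1*(-1/5) = -8 + 1/5 = -39/5)
51 + (1 + 7*(-1))*(f(-1, 1) + D(-4))**2 = 51 + (1 + 7*(-1))*(-5 - 39/5)**2 = 51 + (1 - 7)*(-64/5)**2 = 51 - 6*4096/25 = 51 - 24576/25 = -23301/25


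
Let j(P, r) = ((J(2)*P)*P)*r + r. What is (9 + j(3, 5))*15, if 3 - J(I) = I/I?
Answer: 1560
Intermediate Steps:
J(I) = 2 (J(I) = 3 - I/I = 3 - 1*1 = 3 - 1 = 2)
j(P, r) = r + 2*r*P² (j(P, r) = ((2*P)*P)*r + r = (2*P²)*r + r = 2*r*P² + r = r + 2*r*P²)
(9 + j(3, 5))*15 = (9 + 5*(1 + 2*3²))*15 = (9 + 5*(1 + 2*9))*15 = (9 + 5*(1 + 18))*15 = (9 + 5*19)*15 = (9 + 95)*15 = 104*15 = 1560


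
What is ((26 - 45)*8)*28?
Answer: -4256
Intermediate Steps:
((26 - 45)*8)*28 = -19*8*28 = -152*28 = -4256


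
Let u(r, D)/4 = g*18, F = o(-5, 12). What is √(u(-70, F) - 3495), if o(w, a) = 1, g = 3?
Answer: I*√3279 ≈ 57.263*I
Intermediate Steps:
F = 1
u(r, D) = 216 (u(r, D) = 4*(3*18) = 4*54 = 216)
√(u(-70, F) - 3495) = √(216 - 3495) = √(-3279) = I*√3279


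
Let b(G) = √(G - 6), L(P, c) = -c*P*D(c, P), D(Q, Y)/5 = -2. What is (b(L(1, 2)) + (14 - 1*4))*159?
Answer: 1590 + 159*√14 ≈ 2184.9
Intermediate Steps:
D(Q, Y) = -10 (D(Q, Y) = 5*(-2) = -10)
L(P, c) = 10*P*c (L(P, c) = -c*P*(-10) = -P*c*(-10) = -(-10)*P*c = 10*P*c)
b(G) = √(-6 + G)
(b(L(1, 2)) + (14 - 1*4))*159 = (√(-6 + 10*1*2) + (14 - 1*4))*159 = (√(-6 + 20) + (14 - 4))*159 = (√14 + 10)*159 = (10 + √14)*159 = 1590 + 159*√14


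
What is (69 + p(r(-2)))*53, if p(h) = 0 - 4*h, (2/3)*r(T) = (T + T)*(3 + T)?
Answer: 4929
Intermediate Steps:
r(T) = 3*T*(3 + T) (r(T) = 3*((T + T)*(3 + T))/2 = 3*((2*T)*(3 + T))/2 = 3*(2*T*(3 + T))/2 = 3*T*(3 + T))
p(h) = -4*h
(69 + p(r(-2)))*53 = (69 - 12*(-2)*(3 - 2))*53 = (69 - 12*(-2))*53 = (69 - 4*(-6))*53 = (69 + 24)*53 = 93*53 = 4929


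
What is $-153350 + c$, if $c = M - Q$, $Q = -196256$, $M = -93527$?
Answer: $-50621$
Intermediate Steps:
$c = 102729$ ($c = -93527 - -196256 = -93527 + 196256 = 102729$)
$-153350 + c = -153350 + 102729 = -50621$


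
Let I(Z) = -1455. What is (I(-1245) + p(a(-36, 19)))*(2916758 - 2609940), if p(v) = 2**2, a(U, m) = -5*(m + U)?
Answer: -445192918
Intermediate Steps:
a(U, m) = -5*U - 5*m (a(U, m) = -5*(U + m) = -5*U - 5*m)
p(v) = 4
(I(-1245) + p(a(-36, 19)))*(2916758 - 2609940) = (-1455 + 4)*(2916758 - 2609940) = -1451*306818 = -445192918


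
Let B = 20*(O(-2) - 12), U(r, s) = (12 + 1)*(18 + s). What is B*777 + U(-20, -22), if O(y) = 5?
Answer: -108832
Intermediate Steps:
U(r, s) = 234 + 13*s (U(r, s) = 13*(18 + s) = 234 + 13*s)
B = -140 (B = 20*(5 - 12) = 20*(-7) = -140)
B*777 + U(-20, -22) = -140*777 + (234 + 13*(-22)) = -108780 + (234 - 286) = -108780 - 52 = -108832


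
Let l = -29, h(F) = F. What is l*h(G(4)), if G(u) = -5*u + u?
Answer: 464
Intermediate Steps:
G(u) = -4*u
l*h(G(4)) = -(-116)*4 = -29*(-16) = 464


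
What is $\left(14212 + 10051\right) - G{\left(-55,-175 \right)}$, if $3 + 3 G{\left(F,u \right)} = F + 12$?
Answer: $\frac{72835}{3} \approx 24278.0$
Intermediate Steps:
$G{\left(F,u \right)} = 3 + \frac{F}{3}$ ($G{\left(F,u \right)} = -1 + \frac{F + 12}{3} = -1 + \frac{12 + F}{3} = -1 + \left(4 + \frac{F}{3}\right) = 3 + \frac{F}{3}$)
$\left(14212 + 10051\right) - G{\left(-55,-175 \right)} = \left(14212 + 10051\right) - \left(3 + \frac{1}{3} \left(-55\right)\right) = 24263 - \left(3 - \frac{55}{3}\right) = 24263 - - \frac{46}{3} = 24263 + \frac{46}{3} = \frac{72835}{3}$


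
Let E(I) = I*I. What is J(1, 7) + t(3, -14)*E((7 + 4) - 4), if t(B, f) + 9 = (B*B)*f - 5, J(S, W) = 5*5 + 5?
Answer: -6830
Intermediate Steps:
J(S, W) = 30 (J(S, W) = 25 + 5 = 30)
t(B, f) = -14 + f*B² (t(B, f) = -9 + ((B*B)*f - 5) = -9 + (B²*f - 5) = -9 + (f*B² - 5) = -9 + (-5 + f*B²) = -14 + f*B²)
E(I) = I²
J(1, 7) + t(3, -14)*E((7 + 4) - 4) = 30 + (-14 - 14*3²)*((7 + 4) - 4)² = 30 + (-14 - 14*9)*(11 - 4)² = 30 + (-14 - 126)*7² = 30 - 140*49 = 30 - 6860 = -6830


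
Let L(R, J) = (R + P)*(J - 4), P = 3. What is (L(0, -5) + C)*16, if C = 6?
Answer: -336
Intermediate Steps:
L(R, J) = (-4 + J)*(3 + R) (L(R, J) = (R + 3)*(J - 4) = (3 + R)*(-4 + J) = (-4 + J)*(3 + R))
(L(0, -5) + C)*16 = ((-12 - 4*0 + 3*(-5) - 5*0) + 6)*16 = ((-12 + 0 - 15 + 0) + 6)*16 = (-27 + 6)*16 = -21*16 = -336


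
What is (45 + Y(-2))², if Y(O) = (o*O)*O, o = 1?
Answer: 2401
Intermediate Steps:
Y(O) = O² (Y(O) = (1*O)*O = O*O = O²)
(45 + Y(-2))² = (45 + (-2)²)² = (45 + 4)² = 49² = 2401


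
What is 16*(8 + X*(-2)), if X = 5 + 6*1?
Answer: -224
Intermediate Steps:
X = 11 (X = 5 + 6 = 11)
16*(8 + X*(-2)) = 16*(8 + 11*(-2)) = 16*(8 - 22) = 16*(-14) = -224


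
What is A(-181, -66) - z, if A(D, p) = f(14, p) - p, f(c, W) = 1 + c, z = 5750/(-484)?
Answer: 22477/242 ≈ 92.880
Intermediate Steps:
z = -2875/242 (z = 5750*(-1/484) = -2875/242 ≈ -11.880)
A(D, p) = 15 - p (A(D, p) = (1 + 14) - p = 15 - p)
A(-181, -66) - z = (15 - 1*(-66)) - 1*(-2875/242) = (15 + 66) + 2875/242 = 81 + 2875/242 = 22477/242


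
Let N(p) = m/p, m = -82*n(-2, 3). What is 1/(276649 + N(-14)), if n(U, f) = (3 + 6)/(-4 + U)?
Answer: 14/3872963 ≈ 3.6148e-6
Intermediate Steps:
n(U, f) = 9/(-4 + U)
m = 123 (m = -738/(-4 - 2) = -738/(-6) = -738*(-1)/6 = -82*(-3/2) = 123)
N(p) = 123/p
1/(276649 + N(-14)) = 1/(276649 + 123/(-14)) = 1/(276649 + 123*(-1/14)) = 1/(276649 - 123/14) = 1/(3872963/14) = 14/3872963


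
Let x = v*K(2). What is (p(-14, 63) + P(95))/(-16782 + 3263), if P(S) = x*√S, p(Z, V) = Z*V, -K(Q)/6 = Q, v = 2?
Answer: 882/13519 + 24*√95/13519 ≈ 0.082545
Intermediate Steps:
K(Q) = -6*Q
x = -24 (x = 2*(-6*2) = 2*(-12) = -24)
p(Z, V) = V*Z
P(S) = -24*√S
(p(-14, 63) + P(95))/(-16782 + 3263) = (63*(-14) - 24*√95)/(-16782 + 3263) = (-882 - 24*√95)/(-13519) = (-882 - 24*√95)*(-1/13519) = 882/13519 + 24*√95/13519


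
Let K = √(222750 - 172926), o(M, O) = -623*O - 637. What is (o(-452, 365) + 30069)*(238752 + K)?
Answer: -47264062176 - 2375556*√346 ≈ -4.7308e+10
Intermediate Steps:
o(M, O) = -637 - 623*O
K = 12*√346 (K = √49824 = 12*√346 ≈ 223.21)
(o(-452, 365) + 30069)*(238752 + K) = ((-637 - 623*365) + 30069)*(238752 + 12*√346) = ((-637 - 227395) + 30069)*(238752 + 12*√346) = (-228032 + 30069)*(238752 + 12*√346) = -197963*(238752 + 12*√346) = -47264062176 - 2375556*√346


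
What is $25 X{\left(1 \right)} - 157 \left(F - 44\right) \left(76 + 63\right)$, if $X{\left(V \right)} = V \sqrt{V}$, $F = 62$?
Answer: $-392789$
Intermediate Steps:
$X{\left(V \right)} = V^{\frac{3}{2}}$
$25 X{\left(1 \right)} - 157 \left(F - 44\right) \left(76 + 63\right) = 25 \cdot 1^{\frac{3}{2}} - 157 \left(62 - 44\right) \left(76 + 63\right) = 25 \cdot 1 - 157 \cdot 18 \cdot 139 = 25 - 392814 = -392789$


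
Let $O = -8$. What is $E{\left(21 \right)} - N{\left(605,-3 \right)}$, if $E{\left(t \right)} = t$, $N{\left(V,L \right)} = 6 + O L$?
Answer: $-9$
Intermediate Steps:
$N{\left(V,L \right)} = 6 - 8 L$
$E{\left(21 \right)} - N{\left(605,-3 \right)} = 21 - \left(6 - -24\right) = 21 - \left(6 + 24\right) = 21 - 30 = -9$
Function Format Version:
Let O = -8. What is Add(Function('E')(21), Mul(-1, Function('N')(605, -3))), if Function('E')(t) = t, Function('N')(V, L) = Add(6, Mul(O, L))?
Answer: -9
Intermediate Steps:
Function('N')(V, L) = Add(6, Mul(-8, L))
Add(Function('E')(21), Mul(-1, Function('N')(605, -3))) = Add(21, Mul(-1, Add(6, Mul(-8, -3)))) = Add(21, Mul(-1, Add(6, 24))) = Add(21, Mul(-1, 30)) = Add(21, -30) = -9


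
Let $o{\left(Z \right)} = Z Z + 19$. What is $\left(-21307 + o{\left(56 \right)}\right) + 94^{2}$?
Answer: $-9316$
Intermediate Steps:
$o{\left(Z \right)} = 19 + Z^{2}$ ($o{\left(Z \right)} = Z^{2} + 19 = 19 + Z^{2}$)
$\left(-21307 + o{\left(56 \right)}\right) + 94^{2} = \left(-21307 + \left(19 + 56^{2}\right)\right) + 94^{2} = \left(-21307 + \left(19 + 3136\right)\right) + 8836 = \left(-21307 + 3155\right) + 8836 = -18152 + 8836 = -9316$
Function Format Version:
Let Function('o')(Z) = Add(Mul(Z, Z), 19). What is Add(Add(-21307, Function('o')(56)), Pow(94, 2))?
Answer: -9316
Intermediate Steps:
Function('o')(Z) = Add(19, Pow(Z, 2)) (Function('o')(Z) = Add(Pow(Z, 2), 19) = Add(19, Pow(Z, 2)))
Add(Add(-21307, Function('o')(56)), Pow(94, 2)) = Add(Add(-21307, Add(19, Pow(56, 2))), Pow(94, 2)) = Add(Add(-21307, Add(19, 3136)), 8836) = Add(Add(-21307, 3155), 8836) = Add(-18152, 8836) = -9316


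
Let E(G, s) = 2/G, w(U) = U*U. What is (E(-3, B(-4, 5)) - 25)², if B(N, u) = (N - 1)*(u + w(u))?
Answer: 5929/9 ≈ 658.78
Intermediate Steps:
w(U) = U²
B(N, u) = (-1 + N)*(u + u²) (B(N, u) = (N - 1)*(u + u²) = (-1 + N)*(u + u²))
(E(-3, B(-4, 5)) - 25)² = (2/(-3) - 25)² = (2*(-⅓) - 25)² = (-⅔ - 25)² = (-77/3)² = 5929/9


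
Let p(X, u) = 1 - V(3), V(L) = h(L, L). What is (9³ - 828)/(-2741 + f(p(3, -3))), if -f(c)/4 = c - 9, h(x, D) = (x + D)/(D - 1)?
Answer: 33/899 ≈ 0.036707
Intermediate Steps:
h(x, D) = (D + x)/(-1 + D)
V(L) = 2*L/(-1 + L) (V(L) = (L + L)/(-1 + L) = (2*L)/(-1 + L) = 2*L/(-1 + L))
p(X, u) = -2 (p(X, u) = 1 - 2*3/(-1 + 3) = 1 - 2*3/2 = 1 - 1*3 = 1 - 3 = -2)
f(c) = 36 - 4*c (f(c) = -4*(c - 9) = -4*(-9 + c) = 36 - 4*c)
(9³ - 828)/(-2741 + f(p(3, -3))) = (9³ - 828)/(-2741 + (36 - 4*(-2))) = (729 - 828)/(-2741 + (36 + 8)) = -99/(-2741 + 44) = -99/(-2697) = -99*(-1/2697) = 33/899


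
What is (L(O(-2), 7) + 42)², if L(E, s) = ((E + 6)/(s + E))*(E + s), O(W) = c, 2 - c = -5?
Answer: 3025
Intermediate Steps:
c = 7 (c = 2 - 1*(-5) = 2 + 5 = 7)
O(W) = 7
L(E, s) = 6 + E (L(E, s) = ((6 + E)/(E + s))*(E + s) = 6 + E)
(L(O(-2), 7) + 42)² = ((6 + 7) + 42)² = (13 + 42)² = 55² = 3025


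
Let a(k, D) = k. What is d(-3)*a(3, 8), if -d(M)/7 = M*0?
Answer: 0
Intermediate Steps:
d(M) = 0 (d(M) = -7*M*0 = -7*0 = 0)
d(-3)*a(3, 8) = 0*3 = 0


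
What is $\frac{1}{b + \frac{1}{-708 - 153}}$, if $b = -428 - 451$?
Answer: $- \frac{861}{756820} \approx -0.0011377$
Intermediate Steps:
$b = -879$ ($b = -428 - 451 = -879$)
$\frac{1}{b + \frac{1}{-708 - 153}} = \frac{1}{-879 + \frac{1}{-708 - 153}} = \frac{1}{-879 + \frac{1}{-861}} = \frac{1}{-879 - \frac{1}{861}} = \frac{1}{- \frac{756820}{861}} = - \frac{861}{756820}$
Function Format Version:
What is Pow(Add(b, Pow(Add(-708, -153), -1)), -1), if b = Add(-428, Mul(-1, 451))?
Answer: Rational(-861, 756820) ≈ -0.0011377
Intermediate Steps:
b = -879 (b = Add(-428, -451) = -879)
Pow(Add(b, Pow(Add(-708, -153), -1)), -1) = Pow(Add(-879, Pow(Add(-708, -153), -1)), -1) = Pow(Add(-879, Pow(-861, -1)), -1) = Pow(Add(-879, Rational(-1, 861)), -1) = Pow(Rational(-756820, 861), -1) = Rational(-861, 756820)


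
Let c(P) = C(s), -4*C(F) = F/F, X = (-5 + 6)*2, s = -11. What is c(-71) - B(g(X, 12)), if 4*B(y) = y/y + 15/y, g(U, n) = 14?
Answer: -43/56 ≈ -0.76786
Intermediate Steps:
X = 2 (X = 1*2 = 2)
C(F) = -¼ (C(F) = -F/(4*F) = -¼*1 = -¼)
c(P) = -¼
B(y) = ¼ + 15/(4*y) (B(y) = (y/y + 15/y)/4 = (1 + 15/y)/4 = ¼ + 15/(4*y))
c(-71) - B(g(X, 12)) = -¼ - (15 + 14)/(4*14) = -¼ - 29/(4*14) = -¼ - 1*29/56 = -¼ - 29/56 = -43/56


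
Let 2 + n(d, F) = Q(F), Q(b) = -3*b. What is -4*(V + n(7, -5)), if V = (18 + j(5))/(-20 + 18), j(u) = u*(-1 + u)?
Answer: 24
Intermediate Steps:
n(d, F) = -2 - 3*F
V = -19 (V = (18 + 5*(-1 + 5))/(-20 + 18) = (18 + 5*4)/(-2) = (18 + 20)*(-½) = 38*(-½) = -19)
-4*(V + n(7, -5)) = -4*(-19 + (-2 - 3*(-5))) = -4*(-19 + (-2 + 15)) = -4*(-19 + 13) = -4*(-6) = 24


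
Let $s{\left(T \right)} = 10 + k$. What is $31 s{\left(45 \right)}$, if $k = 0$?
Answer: $310$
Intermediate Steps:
$s{\left(T \right)} = 10$ ($s{\left(T \right)} = 10 + 0 = 10$)
$31 s{\left(45 \right)} = 31 \cdot 10 = 310$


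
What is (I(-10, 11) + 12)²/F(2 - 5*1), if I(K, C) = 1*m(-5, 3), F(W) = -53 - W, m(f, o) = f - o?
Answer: -8/25 ≈ -0.32000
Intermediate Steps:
I(K, C) = -8 (I(K, C) = 1*(-5 - 1*3) = 1*(-5 - 3) = 1*(-8) = -8)
(I(-10, 11) + 12)²/F(2 - 5*1) = (-8 + 12)²/(-53 - (2 - 5*1)) = 4²/(-53 - (2 - 5)) = 16/(-53 - 1*(-3)) = 16/(-53 + 3) = 16/(-50) = 16*(-1/50) = -8/25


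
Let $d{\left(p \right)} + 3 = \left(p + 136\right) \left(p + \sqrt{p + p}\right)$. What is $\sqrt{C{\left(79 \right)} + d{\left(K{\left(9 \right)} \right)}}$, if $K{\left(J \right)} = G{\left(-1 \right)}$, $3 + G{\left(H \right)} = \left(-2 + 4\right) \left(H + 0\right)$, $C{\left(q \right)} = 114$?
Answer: $\sqrt{-544 + 131 i \sqrt{10}} \approx 8.3598 + 24.777 i$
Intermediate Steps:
$G{\left(H \right)} = -3 + 2 H$ ($G{\left(H \right)} = -3 + \left(-2 + 4\right) \left(H + 0\right) = -3 + 2 H$)
$K{\left(J \right)} = -5$ ($K{\left(J \right)} = -3 + 2 \left(-1\right) = -3 - 2 = -5$)
$d{\left(p \right)} = -3 + \left(136 + p\right) \left(p + \sqrt{2} \sqrt{p}\right)$ ($d{\left(p \right)} = -3 + \left(p + 136\right) \left(p + \sqrt{p + p}\right) = -3 + \left(136 + p\right) \left(p + \sqrt{2 p}\right) = -3 + \left(136 + p\right) \left(p + \sqrt{2} \sqrt{p}\right)$)
$\sqrt{C{\left(79 \right)} + d{\left(K{\left(9 \right)} \right)}} = \sqrt{114 + \left(-3 + \left(-5\right)^{2} + 136 \left(-5\right) + \sqrt{2} \left(-5\right)^{\frac{3}{2}} + 136 \sqrt{2} \sqrt{-5}\right)} = \sqrt{114 + \left(-3 + 25 - 680 + \sqrt{2} \left(- 5 i \sqrt{5}\right) + 136 \sqrt{2} i \sqrt{5}\right)} = \sqrt{114 - \left(658 - 131 i \sqrt{10}\right)} = \sqrt{-544 + 131 i \sqrt{10}}$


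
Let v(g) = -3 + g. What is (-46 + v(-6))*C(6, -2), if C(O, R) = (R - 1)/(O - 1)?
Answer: 33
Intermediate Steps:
C(O, R) = (-1 + R)/(-1 + O)
(-46 + v(-6))*C(6, -2) = (-46 + (-3 - 6))*((-1 - 2)/(-1 + 6)) = (-46 - 9)*(-3/5) = -11*(-3) = -55*(-3/5) = 33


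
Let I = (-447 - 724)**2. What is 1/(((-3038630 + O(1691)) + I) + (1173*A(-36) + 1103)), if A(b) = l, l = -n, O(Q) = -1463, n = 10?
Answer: -1/1679479 ≈ -5.9542e-7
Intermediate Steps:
l = -10 (l = -1*10 = -10)
A(b) = -10
I = 1371241 (I = (-1171)**2 = 1371241)
1/(((-3038630 + O(1691)) + I) + (1173*A(-36) + 1103)) = 1/(((-3038630 - 1463) + 1371241) + (1173*(-10) + 1103)) = 1/((-3040093 + 1371241) + (-11730 + 1103)) = 1/(-1668852 - 10627) = 1/(-1679479) = -1/1679479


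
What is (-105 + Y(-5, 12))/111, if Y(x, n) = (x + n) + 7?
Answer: -91/111 ≈ -0.81982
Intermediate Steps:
Y(x, n) = 7 + n + x (Y(x, n) = (n + x) + 7 = 7 + n + x)
(-105 + Y(-5, 12))/111 = (-105 + (7 + 12 - 5))/111 = (-105 + 14)*(1/111) = -91*1/111 = -91/111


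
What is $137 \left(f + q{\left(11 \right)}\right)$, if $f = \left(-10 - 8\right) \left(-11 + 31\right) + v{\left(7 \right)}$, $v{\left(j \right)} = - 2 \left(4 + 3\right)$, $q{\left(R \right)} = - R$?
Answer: $-52745$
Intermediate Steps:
$v{\left(j \right)} = -14$ ($v{\left(j \right)} = \left(-2\right) 7 = -14$)
$f = -374$ ($f = \left(-10 - 8\right) \left(-11 + 31\right) - 14 = \left(-18\right) 20 - 14 = -360 - 14 = -374$)
$137 \left(f + q{\left(11 \right)}\right) = 137 \left(-374 - 11\right) = 137 \left(-385\right) = -52745$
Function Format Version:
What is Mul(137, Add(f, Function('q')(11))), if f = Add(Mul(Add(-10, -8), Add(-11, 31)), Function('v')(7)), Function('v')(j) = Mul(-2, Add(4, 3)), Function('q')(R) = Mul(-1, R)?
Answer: -52745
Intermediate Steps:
Function('v')(j) = -14 (Function('v')(j) = Mul(-2, 7) = -14)
f = -374 (f = Add(Mul(Add(-10, -8), Add(-11, 31)), -14) = Add(Mul(-18, 20), -14) = Add(-360, -14) = -374)
Mul(137, Add(f, Function('q')(11))) = Mul(137, Add(-374, Mul(-1, 11))) = Mul(137, Add(-374, -11)) = Mul(137, -385) = -52745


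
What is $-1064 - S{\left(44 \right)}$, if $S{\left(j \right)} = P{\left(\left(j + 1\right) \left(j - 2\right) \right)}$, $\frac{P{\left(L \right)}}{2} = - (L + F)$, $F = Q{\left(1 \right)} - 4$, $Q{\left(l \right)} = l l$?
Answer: $2710$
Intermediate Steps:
$Q{\left(l \right)} = l^{2}$
$F = -3$ ($F = 1^{2} - 4 = 1 - 4 = -3$)
$P{\left(L \right)} = 6 - 2 L$ ($P{\left(L \right)} = 2 \left(- (L - 3)\right) = 2 \left(- (-3 + L)\right) = 2 \left(3 - L\right) = 6 - 2 L$)
$S{\left(j \right)} = 6 - 2 \left(1 + j\right) \left(-2 + j\right)$ ($S{\left(j \right)} = 6 - 2 \left(j + 1\right) \left(j - 2\right) = 6 - 2 \left(1 + j\right) \left(-2 + j\right)$)
$-1064 - S{\left(44 \right)} = -1064 - \left(10 - 2 \cdot 44^{2} + 2 \cdot 44\right) = -1064 - \left(10 - 3872 + 88\right) = -1064 - -3774 = -1064 + 3774 = 2710$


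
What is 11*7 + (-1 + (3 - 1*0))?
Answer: 79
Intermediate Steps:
11*7 + (-1 + (3 - 1*0)) = 77 + (-1 + (3 + 0)) = 77 + (-1 + 3) = 77 + 2 = 79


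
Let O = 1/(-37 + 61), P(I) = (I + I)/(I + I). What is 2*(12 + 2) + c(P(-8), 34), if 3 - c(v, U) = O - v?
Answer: 767/24 ≈ 31.958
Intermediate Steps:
P(I) = 1 (P(I) = (2*I)/((2*I)) = (2*I)*(1/(2*I)) = 1)
O = 1/24 ≈ 0.041667
c(v, U) = 71/24 + v (c(v, U) = 3 - (1/24 - v) = 3 + (-1/24 + v) = 71/24 + v)
2*(12 + 2) + c(P(-8), 34) = 2*(12 + 2) + (71/24 + 1) = 2*14 + 95/24 = 28 + 95/24 = 767/24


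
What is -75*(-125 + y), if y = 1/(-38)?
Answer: 356325/38 ≈ 9377.0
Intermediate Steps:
y = -1/38 ≈ -0.026316
-75*(-125 + y) = -75*(-125 - 1/38) = -75*(-4751/38) = 356325/38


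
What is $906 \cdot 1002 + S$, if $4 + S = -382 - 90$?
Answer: $907336$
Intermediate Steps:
$S = -476$ ($S = -4 - 472 = -476$)
$906 \cdot 1002 + S = 906 \cdot 1002 - 476 = 907812 - 476 = 907336$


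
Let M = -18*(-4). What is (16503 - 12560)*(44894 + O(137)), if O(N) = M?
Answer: 177300938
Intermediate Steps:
M = 72
O(N) = 72
(16503 - 12560)*(44894 + O(137)) = (16503 - 12560)*(44894 + 72) = 3943*44966 = 177300938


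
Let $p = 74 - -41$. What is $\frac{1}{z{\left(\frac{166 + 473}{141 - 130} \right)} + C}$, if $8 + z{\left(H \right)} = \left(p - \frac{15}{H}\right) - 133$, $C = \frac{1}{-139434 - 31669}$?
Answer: $- \frac{36444939}{956979292} \approx -0.038083$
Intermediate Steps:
$p = 115$ ($p = 74 + 41 = 115$)
$C = - \frac{1}{171103}$ ($C = \frac{1}{-171103} = - \frac{1}{171103} \approx -5.8444 \cdot 10^{-6}$)
$z{\left(H \right)} = -26 - \frac{15}{H}$ ($z{\left(H \right)} = -8 + \left(\left(115 - \frac{15}{H}\right) - 133\right) = -8 - \left(18 + \frac{15}{H}\right) = -26 - \frac{15}{H}$)
$\frac{1}{z{\left(\frac{166 + 473}{141 - 130} \right)} + C} = \frac{1}{\left(-26 - \frac{15}{\left(166 + 473\right) \frac{1}{141 - 130}}\right) - \frac{1}{171103}} = \frac{1}{\left(-26 - \frac{15}{639 \cdot \frac{1}{11}}\right) - \frac{1}{171103}} = \frac{1}{\left(-26 - \frac{15}{\frac{639}{11}}\right) - \frac{1}{171103}} = \frac{1}{\left(-26 - \frac{55}{213}\right) - \frac{1}{171103}} = \frac{1}{- \frac{5593}{213} - \frac{1}{171103}} = \frac{1}{- \frac{956979292}{36444939}} = - \frac{36444939}{956979292}$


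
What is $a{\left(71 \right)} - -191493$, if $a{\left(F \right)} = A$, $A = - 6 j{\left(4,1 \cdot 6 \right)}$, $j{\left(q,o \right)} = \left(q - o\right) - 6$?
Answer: $191541$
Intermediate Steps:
$j{\left(q,o \right)} = -6 + q - o$ ($j{\left(q,o \right)} = \left(q - o\right) - 6 = -6 + q - o$)
$A = 48$ ($A = - 6 \left(-6 + 4 - 1 \cdot 6\right) = - 6 \left(-6 + 4 - 6\right) = \left(-6\right) \left(-8\right) = 48$)
$a{\left(F \right)} = 48$
$a{\left(71 \right)} - -191493 = 48 - -191493 = 48 + 191493 = 191541$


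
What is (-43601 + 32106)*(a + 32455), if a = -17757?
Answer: -168953510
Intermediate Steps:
(-43601 + 32106)*(a + 32455) = (-43601 + 32106)*(-17757 + 32455) = -11495*14698 = -168953510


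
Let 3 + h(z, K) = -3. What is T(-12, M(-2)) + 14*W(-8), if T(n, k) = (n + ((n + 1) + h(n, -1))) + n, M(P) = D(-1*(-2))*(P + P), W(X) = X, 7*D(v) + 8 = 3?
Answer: -153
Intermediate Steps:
h(z, K) = -6 (h(z, K) = -3 - 3 = -6)
D(v) = -5/7 (D(v) = -8/7 + (1/7)*3 = -8/7 + 3/7 = -5/7)
M(P) = -10*P/7 (M(P) = -5*(P + P)/7 = -10*P/7)
T(n, k) = -5 + 3*n (T(n, k) = (n + ((n + 1) - 6)) + n = (n + ((1 + n) - 6)) + n = (n + (-5 + n)) + n = (-5 + 2*n) + n = -5 + 3*n)
T(-12, M(-2)) + 14*W(-8) = (-5 + 3*(-12)) + 14*(-8) = (-5 - 36) - 112 = -41 - 112 = -153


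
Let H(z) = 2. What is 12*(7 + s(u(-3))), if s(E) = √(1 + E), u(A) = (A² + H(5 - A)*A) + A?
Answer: 96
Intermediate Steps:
u(A) = A² + 3*A (u(A) = (A² + 2*A) + A = A² + 3*A)
12*(7 + s(u(-3))) = 12*(7 + √(1 - 3*(3 - 3))) = 12*(7 + √(1 - 3*0)) = 12*(7 + √(1 + 0)) = 12*(7 + √1) = 12*(7 + 1) = 12*8 = 96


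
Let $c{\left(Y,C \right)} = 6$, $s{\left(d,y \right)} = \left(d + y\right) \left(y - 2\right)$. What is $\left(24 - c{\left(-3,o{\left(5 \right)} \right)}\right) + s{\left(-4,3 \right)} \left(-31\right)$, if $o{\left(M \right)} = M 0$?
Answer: $49$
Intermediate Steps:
$s{\left(d,y \right)} = \left(-2 + y\right) \left(d + y\right)$ ($s{\left(d,y \right)} = \left(d + y\right) \left(-2 + y\right) = \left(-2 + y\right) \left(d + y\right)$)
$o{\left(M \right)} = 0$
$\left(24 - c{\left(-3,o{\left(5 \right)} \right)}\right) + s{\left(-4,3 \right)} \left(-31\right) = \left(24 - 6\right) + \left(3^{2} - -8 - 6 - 12\right) \left(-31\right) = \left(24 - 6\right) + \left(9 + 8 - 6 - 12\right) \left(-31\right) = 18 - -31 = 18 + 31 = 49$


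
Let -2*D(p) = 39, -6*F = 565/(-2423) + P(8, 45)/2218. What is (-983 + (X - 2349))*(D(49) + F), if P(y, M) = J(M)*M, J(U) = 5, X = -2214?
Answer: 1741652094239/16122642 ≈ 1.0803e+5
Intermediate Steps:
P(y, M) = 5*M
F = 707995/32245284 (F = -(565/(-2423) + (5*45)/2218)/6 = -(565*(-1/2423) + 225*(1/2218))/6 = -(-565/2423 + 225/2218)/6 = -⅙*(-707995/5374214) = 707995/32245284 ≈ 0.021957)
D(p) = -39/2 (D(p) = -½*39 = -39/2)
(-983 + (X - 2349))*(D(49) + F) = (-983 + (-2214 - 2349))*(-39/2 + 707995/32245284) = (-983 - 4563)*(-628075043/32245284) = -5546*(-628075043/32245284) = 1741652094239/16122642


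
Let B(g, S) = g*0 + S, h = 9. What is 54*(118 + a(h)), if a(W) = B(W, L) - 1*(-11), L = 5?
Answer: 7236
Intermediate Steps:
B(g, S) = S (B(g, S) = 0 + S = S)
a(W) = 16 (a(W) = 5 - 1*(-11) = 5 + 11 = 16)
54*(118 + a(h)) = 54*(118 + 16) = 54*134 = 7236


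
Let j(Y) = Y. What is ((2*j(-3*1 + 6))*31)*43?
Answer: 7998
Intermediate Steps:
((2*j(-3*1 + 6))*31)*43 = ((2*(-3*1 + 6))*31)*43 = ((2*(-3 + 6))*31)*43 = ((2*3)*31)*43 = (6*31)*43 = 186*43 = 7998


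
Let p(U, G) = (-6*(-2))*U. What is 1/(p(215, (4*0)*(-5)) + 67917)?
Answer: 1/70497 ≈ 1.4185e-5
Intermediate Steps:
p(U, G) = 12*U
1/(p(215, (4*0)*(-5)) + 67917) = 1/(12*215 + 67917) = 1/(2580 + 67917) = 1/70497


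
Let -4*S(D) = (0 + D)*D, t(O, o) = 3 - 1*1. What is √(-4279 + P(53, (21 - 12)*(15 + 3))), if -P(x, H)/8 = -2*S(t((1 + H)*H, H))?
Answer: I*√4295 ≈ 65.536*I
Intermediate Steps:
t(O, o) = 2 (t(O, o) = 3 - 1 = 2)
S(D) = -D²/4 (S(D) = -(0 + D)*D/4 = -D*D/4 = -D²/4)
P(x, H) = -16 (P(x, H) = -(-16)*(-¼*2²) = -(-16)*(-¼*4) = -(-16)*(-1) = -8*2 = -16)
√(-4279 + P(53, (21 - 12)*(15 + 3))) = √(-4279 - 16) = √(-4295) = I*√4295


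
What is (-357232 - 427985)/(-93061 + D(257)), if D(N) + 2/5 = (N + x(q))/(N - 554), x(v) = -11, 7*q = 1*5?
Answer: 388682415/46065803 ≈ 8.4375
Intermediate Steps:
q = 5/7 (q = (1*5)/7 = (⅐)*5 = 5/7 ≈ 0.71429)
D(N) = -⅖ + (-11 + N)/(-554 + N) (D(N) = -⅖ + (N - 11)/(N - 554) = -⅖ + (-11 + N)/(-554 + N))
(-357232 - 427985)/(-93061 + D(257)) = (-357232 - 427985)/(-93061 + 3*(351 + 257)/(5*(-554 + 257))) = -785217/(-93061 + (⅗)*608/(-297)) = -785217/(-93061 + (⅗)*(-1/297)*608) = -785217/(-93061 - 608/495) = -785217/(-46065803/495) = -785217*(-495/46065803) = 388682415/46065803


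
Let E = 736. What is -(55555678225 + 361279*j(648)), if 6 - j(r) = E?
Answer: -55291944555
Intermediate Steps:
j(r) = -730 (j(r) = 6 - 1*736 = 6 - 736 = -730)
-(55555678225 + 361279*j(648)) = -361279/(1/(-730 + 153775)) = -361279/(1/153045) = -361279/1/153045 = -361279*153045 = -55291944555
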